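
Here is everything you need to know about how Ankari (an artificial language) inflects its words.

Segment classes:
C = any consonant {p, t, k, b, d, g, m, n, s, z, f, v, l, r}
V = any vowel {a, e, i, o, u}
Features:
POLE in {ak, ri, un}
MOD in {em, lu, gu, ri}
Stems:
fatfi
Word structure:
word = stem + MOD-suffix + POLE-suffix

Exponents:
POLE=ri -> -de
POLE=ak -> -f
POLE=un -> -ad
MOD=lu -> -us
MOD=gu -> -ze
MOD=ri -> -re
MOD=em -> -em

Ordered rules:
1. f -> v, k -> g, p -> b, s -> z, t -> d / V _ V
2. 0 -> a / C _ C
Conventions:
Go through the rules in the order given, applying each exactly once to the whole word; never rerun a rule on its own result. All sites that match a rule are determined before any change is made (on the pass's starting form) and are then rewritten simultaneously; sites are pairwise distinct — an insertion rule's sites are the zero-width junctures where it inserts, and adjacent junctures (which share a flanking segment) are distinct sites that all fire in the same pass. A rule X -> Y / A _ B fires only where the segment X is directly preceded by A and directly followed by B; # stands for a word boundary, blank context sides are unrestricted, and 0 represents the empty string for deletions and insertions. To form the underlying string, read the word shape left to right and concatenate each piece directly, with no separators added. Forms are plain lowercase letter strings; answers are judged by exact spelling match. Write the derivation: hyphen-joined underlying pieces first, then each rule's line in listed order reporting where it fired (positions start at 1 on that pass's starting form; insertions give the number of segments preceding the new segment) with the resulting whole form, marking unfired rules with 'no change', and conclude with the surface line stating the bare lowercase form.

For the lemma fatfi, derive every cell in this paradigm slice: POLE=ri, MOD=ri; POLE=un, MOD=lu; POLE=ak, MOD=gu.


cell POLE=ri, MOD=ri:
underlying: fatfi-re-de
1. f -> v, k -> g, p -> b, s -> z, t -> d / V _ V: no change
2. 0 -> a / C _ C: inserts after position(s) 3: fatafirede
surface: fatafirede

cell POLE=un, MOD=lu:
underlying: fatfi-us-ad
1. f -> v, k -> g, p -> b, s -> z, t -> d / V _ V: fires at position(s) 7: fatfiuzad
2. 0 -> a / C _ C: inserts after position(s) 3: fatafiuzad
surface: fatafiuzad

cell POLE=ak, MOD=gu:
underlying: fatfi-ze-f
1. f -> v, k -> g, p -> b, s -> z, t -> d / V _ V: no change
2. 0 -> a / C _ C: inserts after position(s) 3: fatafizef
surface: fatafizef


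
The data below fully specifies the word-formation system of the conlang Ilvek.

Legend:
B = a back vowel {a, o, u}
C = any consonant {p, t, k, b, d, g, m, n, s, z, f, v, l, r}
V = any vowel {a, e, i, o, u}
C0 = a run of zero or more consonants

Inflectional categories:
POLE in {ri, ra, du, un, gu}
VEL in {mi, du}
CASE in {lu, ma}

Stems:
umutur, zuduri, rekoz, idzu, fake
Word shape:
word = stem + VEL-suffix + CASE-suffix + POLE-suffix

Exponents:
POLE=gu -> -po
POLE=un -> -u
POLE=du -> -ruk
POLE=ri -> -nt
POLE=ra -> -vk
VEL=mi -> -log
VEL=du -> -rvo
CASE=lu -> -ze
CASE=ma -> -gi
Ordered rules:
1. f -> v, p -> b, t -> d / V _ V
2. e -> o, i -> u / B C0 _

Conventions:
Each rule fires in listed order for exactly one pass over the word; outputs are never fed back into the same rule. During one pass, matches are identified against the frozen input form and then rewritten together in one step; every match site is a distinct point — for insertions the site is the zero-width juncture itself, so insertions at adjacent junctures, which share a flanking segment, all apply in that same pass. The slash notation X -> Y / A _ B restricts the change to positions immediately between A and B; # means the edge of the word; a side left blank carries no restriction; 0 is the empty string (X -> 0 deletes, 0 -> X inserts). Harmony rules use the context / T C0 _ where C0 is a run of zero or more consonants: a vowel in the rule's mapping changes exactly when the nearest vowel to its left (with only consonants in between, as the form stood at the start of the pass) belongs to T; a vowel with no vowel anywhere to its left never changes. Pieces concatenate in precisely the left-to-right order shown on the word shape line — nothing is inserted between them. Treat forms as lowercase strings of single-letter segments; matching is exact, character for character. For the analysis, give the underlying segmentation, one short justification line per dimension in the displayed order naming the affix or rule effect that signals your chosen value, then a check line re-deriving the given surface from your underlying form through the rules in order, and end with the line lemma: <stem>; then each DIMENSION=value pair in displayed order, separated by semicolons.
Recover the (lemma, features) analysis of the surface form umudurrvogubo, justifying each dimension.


underlying: umutur-rvo-gi-po
POLE=gu - signalled by the affix -po
VEL=du - signalled by the affix -rvo
CASE=ma - signalled by the affix -gi
check: umuturrvogipo -> umudurrvogibo -> umudurrvogubo
lemma: umutur; POLE=gu; VEL=du; CASE=ma


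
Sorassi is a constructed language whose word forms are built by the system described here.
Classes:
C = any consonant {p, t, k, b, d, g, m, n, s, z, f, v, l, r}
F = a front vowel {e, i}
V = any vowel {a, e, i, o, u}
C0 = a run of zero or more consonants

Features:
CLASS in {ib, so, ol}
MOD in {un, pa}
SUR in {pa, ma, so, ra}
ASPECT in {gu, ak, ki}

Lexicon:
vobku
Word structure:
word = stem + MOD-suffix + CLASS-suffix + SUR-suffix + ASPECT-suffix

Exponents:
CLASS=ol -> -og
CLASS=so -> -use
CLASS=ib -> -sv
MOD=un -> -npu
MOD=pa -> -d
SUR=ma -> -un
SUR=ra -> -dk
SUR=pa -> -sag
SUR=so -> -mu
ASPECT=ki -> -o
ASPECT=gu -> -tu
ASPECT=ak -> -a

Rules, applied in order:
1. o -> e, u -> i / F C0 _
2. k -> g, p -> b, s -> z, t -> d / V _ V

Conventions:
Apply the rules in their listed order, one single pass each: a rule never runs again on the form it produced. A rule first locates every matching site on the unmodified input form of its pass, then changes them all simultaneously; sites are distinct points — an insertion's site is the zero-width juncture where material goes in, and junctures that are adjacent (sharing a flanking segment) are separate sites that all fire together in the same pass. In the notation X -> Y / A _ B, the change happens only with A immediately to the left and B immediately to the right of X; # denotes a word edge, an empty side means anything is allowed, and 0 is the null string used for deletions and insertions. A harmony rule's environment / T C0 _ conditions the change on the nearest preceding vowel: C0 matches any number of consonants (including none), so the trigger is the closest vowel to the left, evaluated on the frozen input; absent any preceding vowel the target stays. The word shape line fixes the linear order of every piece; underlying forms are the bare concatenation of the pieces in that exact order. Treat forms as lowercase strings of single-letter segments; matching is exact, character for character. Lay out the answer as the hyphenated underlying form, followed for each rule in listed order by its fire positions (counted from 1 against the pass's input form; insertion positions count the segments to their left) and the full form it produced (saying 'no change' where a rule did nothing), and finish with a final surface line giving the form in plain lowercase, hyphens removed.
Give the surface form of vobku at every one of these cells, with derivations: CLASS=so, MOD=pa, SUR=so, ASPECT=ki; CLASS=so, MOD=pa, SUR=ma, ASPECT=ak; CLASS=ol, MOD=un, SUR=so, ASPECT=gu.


cell CLASS=so, MOD=pa, SUR=so, ASPECT=ki:
underlying: vobku-d-use-mu-o
1. o -> e, u -> i / F C0 _: fires at position(s) 11: vobkudusemio
2. k -> g, p -> b, s -> z, t -> d / V _ V: fires at position(s) 8: vobkuduzemio
surface: vobkuduzemio

cell CLASS=so, MOD=pa, SUR=ma, ASPECT=ak:
underlying: vobku-d-use-un-a
1. o -> e, u -> i / F C0 _: fires at position(s) 10: vobkuduseina
2. k -> g, p -> b, s -> z, t -> d / V _ V: fires at position(s) 8: vobkuduzeina
surface: vobkuduzeina

cell CLASS=ol, MOD=un, SUR=so, ASPECT=gu:
underlying: vobku-npu-og-mu-tu
1. o -> e, u -> i / F C0 _: no change
2. k -> g, p -> b, s -> z, t -> d / V _ V: fires at position(s) 13: vobkunpuogmudu
surface: vobkunpuogmudu


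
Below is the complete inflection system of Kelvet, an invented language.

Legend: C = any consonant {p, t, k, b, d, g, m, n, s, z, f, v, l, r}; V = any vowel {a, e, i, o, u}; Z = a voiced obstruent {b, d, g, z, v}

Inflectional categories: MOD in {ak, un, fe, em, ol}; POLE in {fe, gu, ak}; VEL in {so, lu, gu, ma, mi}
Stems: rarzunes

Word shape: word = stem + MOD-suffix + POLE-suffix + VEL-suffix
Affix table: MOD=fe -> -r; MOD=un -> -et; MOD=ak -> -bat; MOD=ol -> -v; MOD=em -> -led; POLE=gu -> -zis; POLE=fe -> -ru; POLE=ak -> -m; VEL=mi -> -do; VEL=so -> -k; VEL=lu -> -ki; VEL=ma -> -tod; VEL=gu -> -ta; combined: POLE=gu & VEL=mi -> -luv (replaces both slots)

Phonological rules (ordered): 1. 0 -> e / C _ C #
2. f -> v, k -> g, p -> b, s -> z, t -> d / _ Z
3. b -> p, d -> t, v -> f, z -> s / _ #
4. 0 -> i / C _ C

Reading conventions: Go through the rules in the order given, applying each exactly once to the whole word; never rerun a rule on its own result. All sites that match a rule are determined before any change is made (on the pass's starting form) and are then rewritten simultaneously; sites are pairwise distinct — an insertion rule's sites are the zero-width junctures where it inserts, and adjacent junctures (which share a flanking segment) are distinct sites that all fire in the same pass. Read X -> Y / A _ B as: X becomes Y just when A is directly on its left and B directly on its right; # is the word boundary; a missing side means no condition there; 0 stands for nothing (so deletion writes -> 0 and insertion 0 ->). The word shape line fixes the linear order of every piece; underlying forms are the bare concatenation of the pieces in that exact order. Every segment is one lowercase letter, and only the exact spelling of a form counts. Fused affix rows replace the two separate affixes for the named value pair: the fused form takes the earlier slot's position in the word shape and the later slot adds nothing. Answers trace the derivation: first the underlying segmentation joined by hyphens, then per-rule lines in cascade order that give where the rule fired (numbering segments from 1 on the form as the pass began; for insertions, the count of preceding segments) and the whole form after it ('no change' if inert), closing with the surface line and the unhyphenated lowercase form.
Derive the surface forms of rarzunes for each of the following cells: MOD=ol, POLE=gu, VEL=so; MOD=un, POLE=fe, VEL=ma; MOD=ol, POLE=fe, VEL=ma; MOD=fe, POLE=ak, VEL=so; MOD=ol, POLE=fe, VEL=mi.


cell MOD=ol, POLE=gu, VEL=so:
underlying: rarzunes-v-zis-k
1. 0 -> e / C _ C #: inserts after position(s) 12: rarzunesvzisek
2. f -> v, k -> g, p -> b, s -> z, t -> d / _ Z: fires at position(s) 8: rarzunezvzisek
3. b -> p, d -> t, v -> f, z -> s / _ #: no change
4. 0 -> i / C _ C: inserts after position(s) 3, 8, 9: rarizunezivizisek
surface: rarizunezivizisek

cell MOD=un, POLE=fe, VEL=ma:
underlying: rarzunes-et-ru-tod
1. 0 -> e / C _ C #: no change
2. f -> v, k -> g, p -> b, s -> z, t -> d / _ Z: no change
3. b -> p, d -> t, v -> f, z -> s / _ #: fires at position(s) 15: rarzunesetrutot
4. 0 -> i / C _ C: inserts after position(s) 3, 10: rarizunesetirutot
surface: rarizunesetirutot

cell MOD=ol, POLE=fe, VEL=ma:
underlying: rarzunes-v-ru-tod
1. 0 -> e / C _ C #: no change
2. f -> v, k -> g, p -> b, s -> z, t -> d / _ Z: fires at position(s) 8: rarzunezvrutod
3. b -> p, d -> t, v -> f, z -> s / _ #: fires at position(s) 14: rarzunezvrutot
4. 0 -> i / C _ C: inserts after position(s) 3, 8, 9: rarizunezivirutot
surface: rarizunezivirutot

cell MOD=fe, POLE=ak, VEL=so:
underlying: rarzunes-r-m-k
1. 0 -> e / C _ C #: inserts after position(s) 10: rarzunesrmek
2. f -> v, k -> g, p -> b, s -> z, t -> d / _ Z: no change
3. b -> p, d -> t, v -> f, z -> s / _ #: no change
4. 0 -> i / C _ C: inserts after position(s) 3, 8, 9: rarizunesirimek
surface: rarizunesirimek

cell MOD=ol, POLE=fe, VEL=mi:
underlying: rarzunes-v-ru-do
1. 0 -> e / C _ C #: no change
2. f -> v, k -> g, p -> b, s -> z, t -> d / _ Z: fires at position(s) 8: rarzunezvrudo
3. b -> p, d -> t, v -> f, z -> s / _ #: no change
4. 0 -> i / C _ C: inserts after position(s) 3, 8, 9: rarizunezivirudo
surface: rarizunezivirudo


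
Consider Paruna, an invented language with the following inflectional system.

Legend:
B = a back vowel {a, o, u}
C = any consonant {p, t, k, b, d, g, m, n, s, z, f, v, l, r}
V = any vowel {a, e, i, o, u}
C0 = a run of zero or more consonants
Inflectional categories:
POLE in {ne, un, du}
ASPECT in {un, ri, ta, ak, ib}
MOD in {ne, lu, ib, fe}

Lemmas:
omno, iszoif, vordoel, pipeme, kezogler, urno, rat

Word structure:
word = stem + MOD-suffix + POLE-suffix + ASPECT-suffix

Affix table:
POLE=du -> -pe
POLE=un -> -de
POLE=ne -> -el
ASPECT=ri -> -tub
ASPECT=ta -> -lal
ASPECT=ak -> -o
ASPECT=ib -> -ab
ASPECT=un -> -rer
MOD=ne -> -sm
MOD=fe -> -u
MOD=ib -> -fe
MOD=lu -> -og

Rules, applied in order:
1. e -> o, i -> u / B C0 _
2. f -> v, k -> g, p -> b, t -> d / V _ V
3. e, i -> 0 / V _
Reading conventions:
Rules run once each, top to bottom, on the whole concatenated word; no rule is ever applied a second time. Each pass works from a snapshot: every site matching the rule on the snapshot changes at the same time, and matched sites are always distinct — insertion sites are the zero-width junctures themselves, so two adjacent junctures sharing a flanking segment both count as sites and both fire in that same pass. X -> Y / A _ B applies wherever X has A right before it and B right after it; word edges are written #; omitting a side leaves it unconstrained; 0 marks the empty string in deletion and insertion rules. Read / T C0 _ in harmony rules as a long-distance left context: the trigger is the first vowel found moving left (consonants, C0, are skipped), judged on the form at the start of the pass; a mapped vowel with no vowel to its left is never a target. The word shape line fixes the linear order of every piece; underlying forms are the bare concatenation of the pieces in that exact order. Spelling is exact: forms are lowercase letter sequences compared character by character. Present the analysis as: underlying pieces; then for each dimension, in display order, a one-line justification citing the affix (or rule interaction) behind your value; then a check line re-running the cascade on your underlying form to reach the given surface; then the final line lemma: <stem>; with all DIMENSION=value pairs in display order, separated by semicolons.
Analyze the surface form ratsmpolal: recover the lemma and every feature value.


underlying: rat-sm-pe-lal
POLE=du - signalled by the affix -pe
ASPECT=ta - signalled by the affix -lal
MOD=ne - signalled by the affix -sm
check: ratsmpelal -> ratsmpolal -> ratsmpolal -> ratsmpolal
lemma: rat; POLE=du; ASPECT=ta; MOD=ne


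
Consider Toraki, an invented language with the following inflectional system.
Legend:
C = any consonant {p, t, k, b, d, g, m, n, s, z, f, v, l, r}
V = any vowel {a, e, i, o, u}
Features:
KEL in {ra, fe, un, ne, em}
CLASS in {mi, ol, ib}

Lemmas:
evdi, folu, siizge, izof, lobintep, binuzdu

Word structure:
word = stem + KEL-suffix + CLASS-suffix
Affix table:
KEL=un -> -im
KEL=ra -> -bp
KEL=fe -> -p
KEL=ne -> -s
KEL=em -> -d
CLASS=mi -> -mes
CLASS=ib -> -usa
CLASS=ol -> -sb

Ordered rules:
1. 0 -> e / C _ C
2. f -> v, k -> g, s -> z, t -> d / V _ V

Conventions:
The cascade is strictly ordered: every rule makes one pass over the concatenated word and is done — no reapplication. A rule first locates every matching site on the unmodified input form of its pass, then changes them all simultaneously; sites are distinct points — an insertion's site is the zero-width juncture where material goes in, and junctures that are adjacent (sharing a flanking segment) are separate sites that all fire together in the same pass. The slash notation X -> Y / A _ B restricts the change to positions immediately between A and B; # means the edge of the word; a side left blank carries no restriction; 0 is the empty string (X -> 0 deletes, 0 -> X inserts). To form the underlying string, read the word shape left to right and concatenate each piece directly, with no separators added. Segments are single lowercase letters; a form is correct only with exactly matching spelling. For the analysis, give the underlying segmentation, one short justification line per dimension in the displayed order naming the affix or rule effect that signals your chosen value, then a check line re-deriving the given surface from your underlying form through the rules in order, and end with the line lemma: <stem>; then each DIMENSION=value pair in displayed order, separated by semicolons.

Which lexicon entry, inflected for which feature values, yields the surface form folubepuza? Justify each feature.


underlying: folu-bp-usa
KEL=ra - signalled by the affix -bp
CLASS=ib - signalled by the affix -usa
check: folubpusa -> folubepusa -> folubepuza
lemma: folu; KEL=ra; CLASS=ib


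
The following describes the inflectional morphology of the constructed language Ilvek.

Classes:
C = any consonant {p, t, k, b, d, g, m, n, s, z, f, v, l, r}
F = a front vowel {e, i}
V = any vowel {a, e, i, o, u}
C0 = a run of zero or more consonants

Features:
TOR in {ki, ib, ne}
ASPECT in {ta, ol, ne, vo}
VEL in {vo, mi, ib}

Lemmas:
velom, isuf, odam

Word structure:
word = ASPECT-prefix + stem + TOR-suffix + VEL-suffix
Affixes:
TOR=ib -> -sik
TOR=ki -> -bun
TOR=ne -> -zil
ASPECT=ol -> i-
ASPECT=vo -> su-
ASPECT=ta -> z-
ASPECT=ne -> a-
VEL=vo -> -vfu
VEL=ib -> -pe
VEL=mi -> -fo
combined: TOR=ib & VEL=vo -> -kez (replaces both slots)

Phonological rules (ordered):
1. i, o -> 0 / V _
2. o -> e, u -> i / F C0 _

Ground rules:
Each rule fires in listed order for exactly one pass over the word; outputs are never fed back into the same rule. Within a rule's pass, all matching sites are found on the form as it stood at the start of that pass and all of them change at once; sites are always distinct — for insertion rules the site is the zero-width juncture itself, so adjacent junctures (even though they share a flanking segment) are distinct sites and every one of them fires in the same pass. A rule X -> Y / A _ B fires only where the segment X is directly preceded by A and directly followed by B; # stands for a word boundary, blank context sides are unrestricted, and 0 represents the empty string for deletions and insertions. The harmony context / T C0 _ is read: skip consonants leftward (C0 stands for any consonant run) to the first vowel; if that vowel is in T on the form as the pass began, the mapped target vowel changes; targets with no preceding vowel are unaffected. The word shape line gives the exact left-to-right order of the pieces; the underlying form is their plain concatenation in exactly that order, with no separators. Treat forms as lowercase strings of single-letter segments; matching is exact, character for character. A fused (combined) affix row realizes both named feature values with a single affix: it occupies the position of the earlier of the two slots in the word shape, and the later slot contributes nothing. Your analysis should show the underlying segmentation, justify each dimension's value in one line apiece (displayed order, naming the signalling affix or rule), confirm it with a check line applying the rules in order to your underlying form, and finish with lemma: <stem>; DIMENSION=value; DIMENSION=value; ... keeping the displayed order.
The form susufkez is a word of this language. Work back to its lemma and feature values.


underlying: su-isuf-kez
TOR=ib - signalled by the combined affix row
ASPECT=vo - signalled by the affix su-
VEL=vo - signalled by the combined affix row
check: suisufkez -> susufkez -> susufkez
lemma: isuf; TOR=ib; ASPECT=vo; VEL=vo


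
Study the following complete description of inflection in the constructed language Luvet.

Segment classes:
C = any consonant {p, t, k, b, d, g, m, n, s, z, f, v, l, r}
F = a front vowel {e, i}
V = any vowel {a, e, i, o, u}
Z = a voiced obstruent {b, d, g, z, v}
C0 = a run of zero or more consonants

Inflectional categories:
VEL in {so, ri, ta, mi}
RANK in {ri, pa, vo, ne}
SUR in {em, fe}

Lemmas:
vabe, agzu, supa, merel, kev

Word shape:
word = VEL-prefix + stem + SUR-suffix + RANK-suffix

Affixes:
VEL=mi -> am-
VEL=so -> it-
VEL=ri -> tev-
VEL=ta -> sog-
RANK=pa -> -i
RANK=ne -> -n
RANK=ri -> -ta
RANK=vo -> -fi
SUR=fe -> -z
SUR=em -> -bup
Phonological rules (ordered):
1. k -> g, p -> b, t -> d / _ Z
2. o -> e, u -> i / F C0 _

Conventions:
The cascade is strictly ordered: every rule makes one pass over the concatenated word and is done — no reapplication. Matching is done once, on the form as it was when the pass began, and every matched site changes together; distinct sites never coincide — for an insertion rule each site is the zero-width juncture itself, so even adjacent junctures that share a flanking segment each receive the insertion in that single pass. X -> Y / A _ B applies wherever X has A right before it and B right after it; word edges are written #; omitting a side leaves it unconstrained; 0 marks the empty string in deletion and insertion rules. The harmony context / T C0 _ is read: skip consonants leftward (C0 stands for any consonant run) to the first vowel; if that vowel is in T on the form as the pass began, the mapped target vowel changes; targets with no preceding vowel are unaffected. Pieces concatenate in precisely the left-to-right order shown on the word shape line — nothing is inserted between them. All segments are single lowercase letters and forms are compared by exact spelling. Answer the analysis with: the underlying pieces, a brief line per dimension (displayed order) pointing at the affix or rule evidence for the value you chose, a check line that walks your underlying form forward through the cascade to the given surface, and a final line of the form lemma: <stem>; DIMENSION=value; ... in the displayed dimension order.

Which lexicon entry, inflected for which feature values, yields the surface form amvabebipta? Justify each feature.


underlying: am-vabe-bup-ta
VEL=mi - signalled by the affix am-
RANK=ri - signalled by the affix -ta
SUR=em - signalled by the affix -bup
check: amvabebupta -> amvabebupta -> amvabebipta
lemma: vabe; VEL=mi; RANK=ri; SUR=em


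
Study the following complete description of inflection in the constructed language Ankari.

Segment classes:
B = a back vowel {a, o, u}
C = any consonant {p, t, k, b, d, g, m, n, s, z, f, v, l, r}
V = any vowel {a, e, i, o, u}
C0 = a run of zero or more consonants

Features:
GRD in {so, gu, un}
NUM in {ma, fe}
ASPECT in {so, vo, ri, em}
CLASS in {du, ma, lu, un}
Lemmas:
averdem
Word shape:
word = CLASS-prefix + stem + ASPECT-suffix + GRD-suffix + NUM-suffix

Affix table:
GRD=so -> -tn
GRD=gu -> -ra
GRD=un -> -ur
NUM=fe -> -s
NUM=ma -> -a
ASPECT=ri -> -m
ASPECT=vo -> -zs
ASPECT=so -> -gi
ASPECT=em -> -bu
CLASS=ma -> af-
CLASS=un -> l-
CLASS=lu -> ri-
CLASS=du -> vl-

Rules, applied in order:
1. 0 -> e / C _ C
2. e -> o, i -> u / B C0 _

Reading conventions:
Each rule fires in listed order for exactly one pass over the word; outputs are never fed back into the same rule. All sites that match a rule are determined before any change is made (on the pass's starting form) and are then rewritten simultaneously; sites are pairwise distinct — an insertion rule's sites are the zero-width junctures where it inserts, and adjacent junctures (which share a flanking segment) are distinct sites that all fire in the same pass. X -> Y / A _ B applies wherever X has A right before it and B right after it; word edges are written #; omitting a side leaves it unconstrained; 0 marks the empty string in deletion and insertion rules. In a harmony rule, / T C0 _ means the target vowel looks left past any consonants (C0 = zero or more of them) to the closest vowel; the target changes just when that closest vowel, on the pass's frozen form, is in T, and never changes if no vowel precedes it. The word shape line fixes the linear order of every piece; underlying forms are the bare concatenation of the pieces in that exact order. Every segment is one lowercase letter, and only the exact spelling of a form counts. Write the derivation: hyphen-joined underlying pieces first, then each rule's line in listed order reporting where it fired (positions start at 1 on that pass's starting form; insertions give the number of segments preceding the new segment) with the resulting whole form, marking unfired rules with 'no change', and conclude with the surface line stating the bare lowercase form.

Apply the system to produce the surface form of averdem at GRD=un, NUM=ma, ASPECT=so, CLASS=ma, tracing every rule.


underlying: af-averdem-gi-ur-a
1. 0 -> e / C _ C: inserts after position(s) 6, 9: afaveredemegiura
2. e -> o, i -> u / B C0 _: fires at position(s) 5: afavoredemegiura
surface: afavoredemegiura


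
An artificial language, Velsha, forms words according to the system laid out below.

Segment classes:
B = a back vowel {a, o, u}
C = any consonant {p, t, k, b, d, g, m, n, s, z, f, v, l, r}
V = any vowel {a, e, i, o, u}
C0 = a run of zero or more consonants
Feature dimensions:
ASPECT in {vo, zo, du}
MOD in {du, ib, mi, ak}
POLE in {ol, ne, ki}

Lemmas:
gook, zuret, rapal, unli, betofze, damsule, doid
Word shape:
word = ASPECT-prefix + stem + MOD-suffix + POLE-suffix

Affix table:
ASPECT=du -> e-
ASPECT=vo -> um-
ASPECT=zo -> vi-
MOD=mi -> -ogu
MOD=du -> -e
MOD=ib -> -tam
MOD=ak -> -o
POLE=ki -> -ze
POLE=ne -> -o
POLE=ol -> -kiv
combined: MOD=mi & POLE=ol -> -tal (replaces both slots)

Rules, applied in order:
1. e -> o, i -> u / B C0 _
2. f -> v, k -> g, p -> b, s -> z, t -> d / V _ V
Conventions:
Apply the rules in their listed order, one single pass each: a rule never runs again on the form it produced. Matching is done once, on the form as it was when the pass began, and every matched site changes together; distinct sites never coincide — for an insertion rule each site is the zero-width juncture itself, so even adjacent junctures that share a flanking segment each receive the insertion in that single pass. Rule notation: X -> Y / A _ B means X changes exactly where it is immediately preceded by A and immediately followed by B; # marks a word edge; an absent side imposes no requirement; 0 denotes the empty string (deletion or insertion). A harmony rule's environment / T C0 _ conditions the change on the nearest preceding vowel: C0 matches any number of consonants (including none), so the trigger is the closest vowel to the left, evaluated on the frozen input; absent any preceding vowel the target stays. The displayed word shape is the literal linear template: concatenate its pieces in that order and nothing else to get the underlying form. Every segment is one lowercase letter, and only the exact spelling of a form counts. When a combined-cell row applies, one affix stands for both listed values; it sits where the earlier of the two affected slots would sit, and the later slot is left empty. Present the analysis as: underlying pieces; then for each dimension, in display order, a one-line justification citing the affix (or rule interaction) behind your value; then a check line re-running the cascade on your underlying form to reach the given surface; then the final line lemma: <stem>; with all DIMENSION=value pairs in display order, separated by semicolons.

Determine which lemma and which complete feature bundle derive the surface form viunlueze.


underlying: vi-unli-e-ze
ASPECT=zo - signalled by the affix vi-
MOD=du - signalled by the affix -e
POLE=ki - signalled by the affix -ze
check: viunlieze -> viunlueze -> viunlueze
lemma: unli; ASPECT=zo; MOD=du; POLE=ki


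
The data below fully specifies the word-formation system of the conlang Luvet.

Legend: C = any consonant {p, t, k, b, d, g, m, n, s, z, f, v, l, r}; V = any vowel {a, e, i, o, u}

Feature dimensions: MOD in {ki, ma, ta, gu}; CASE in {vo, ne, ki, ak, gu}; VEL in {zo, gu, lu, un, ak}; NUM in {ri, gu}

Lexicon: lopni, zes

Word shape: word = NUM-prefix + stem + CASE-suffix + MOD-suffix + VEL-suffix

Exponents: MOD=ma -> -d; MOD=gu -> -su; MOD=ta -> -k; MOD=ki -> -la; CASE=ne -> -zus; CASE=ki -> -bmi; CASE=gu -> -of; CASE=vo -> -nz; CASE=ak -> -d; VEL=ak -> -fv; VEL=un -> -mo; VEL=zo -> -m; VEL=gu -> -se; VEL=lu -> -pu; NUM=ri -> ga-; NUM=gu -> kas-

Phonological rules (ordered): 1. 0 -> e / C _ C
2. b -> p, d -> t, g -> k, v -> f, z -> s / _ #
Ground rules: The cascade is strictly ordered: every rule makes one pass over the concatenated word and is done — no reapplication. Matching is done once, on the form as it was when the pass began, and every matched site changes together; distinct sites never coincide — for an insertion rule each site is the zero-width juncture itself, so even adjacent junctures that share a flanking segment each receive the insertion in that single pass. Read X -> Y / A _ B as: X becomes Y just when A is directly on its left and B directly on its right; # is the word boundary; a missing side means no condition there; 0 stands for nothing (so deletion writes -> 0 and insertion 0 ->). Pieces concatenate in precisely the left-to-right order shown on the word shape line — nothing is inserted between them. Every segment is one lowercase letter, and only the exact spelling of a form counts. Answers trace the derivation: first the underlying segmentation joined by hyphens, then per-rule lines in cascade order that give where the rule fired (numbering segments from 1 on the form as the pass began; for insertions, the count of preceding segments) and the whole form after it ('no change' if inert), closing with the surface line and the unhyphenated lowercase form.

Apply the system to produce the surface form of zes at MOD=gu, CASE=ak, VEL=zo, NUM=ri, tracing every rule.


underlying: ga-zes-d-su-m
1. 0 -> e / C _ C: inserts after position(s) 5, 6: gazesedesum
2. b -> p, d -> t, g -> k, v -> f, z -> s / _ #: no change
surface: gazesedesum


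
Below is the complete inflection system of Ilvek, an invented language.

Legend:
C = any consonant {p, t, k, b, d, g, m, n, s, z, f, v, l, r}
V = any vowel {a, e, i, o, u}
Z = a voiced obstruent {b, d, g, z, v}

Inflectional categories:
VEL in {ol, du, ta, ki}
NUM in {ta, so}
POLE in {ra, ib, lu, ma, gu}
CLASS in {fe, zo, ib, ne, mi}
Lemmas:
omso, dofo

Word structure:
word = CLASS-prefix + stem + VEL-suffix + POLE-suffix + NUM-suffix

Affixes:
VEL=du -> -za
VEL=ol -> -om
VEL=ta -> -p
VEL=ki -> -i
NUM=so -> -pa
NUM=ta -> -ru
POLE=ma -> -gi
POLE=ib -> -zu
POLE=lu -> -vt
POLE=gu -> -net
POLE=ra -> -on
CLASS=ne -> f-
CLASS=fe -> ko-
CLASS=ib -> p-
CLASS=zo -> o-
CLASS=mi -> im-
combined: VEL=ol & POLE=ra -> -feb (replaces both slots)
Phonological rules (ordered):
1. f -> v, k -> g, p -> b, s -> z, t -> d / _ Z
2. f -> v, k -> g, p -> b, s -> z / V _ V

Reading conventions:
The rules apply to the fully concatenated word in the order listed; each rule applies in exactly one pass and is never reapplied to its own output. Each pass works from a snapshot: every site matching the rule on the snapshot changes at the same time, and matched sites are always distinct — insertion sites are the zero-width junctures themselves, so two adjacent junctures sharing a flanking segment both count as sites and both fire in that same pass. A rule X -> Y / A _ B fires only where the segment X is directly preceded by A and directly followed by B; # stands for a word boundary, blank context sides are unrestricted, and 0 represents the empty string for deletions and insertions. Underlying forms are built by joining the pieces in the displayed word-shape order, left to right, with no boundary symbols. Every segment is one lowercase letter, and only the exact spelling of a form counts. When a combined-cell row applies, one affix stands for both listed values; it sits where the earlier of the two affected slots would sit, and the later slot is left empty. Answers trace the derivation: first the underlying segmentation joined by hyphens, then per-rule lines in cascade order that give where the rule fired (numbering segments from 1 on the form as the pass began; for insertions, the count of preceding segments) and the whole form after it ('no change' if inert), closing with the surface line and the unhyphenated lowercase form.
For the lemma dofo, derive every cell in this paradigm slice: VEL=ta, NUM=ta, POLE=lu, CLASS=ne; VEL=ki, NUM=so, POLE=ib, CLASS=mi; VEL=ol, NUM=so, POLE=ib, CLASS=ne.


cell VEL=ta, NUM=ta, POLE=lu, CLASS=ne:
underlying: f-dofo-p-vt-ru
1. f -> v, k -> g, p -> b, s -> z, t -> d / _ Z: fires at position(s) 1, 6: vdofobvtru
2. f -> v, k -> g, p -> b, s -> z / V _ V: fires at position(s) 4: vdovobvtru
surface: vdovobvtru

cell VEL=ki, NUM=so, POLE=ib, CLASS=mi:
underlying: im-dofo-i-zu-pa
1. f -> v, k -> g, p -> b, s -> z, t -> d / _ Z: no change
2. f -> v, k -> g, p -> b, s -> z / V _ V: fires at position(s) 5, 10: imdovoizuba
surface: imdovoizuba

cell VEL=ol, NUM=so, POLE=ib, CLASS=ne:
underlying: f-dofo-om-zu-pa
1. f -> v, k -> g, p -> b, s -> z, t -> d / _ Z: fires at position(s) 1: vdofoomzupa
2. f -> v, k -> g, p -> b, s -> z / V _ V: fires at position(s) 4, 10: vdovoomzuba
surface: vdovoomzuba


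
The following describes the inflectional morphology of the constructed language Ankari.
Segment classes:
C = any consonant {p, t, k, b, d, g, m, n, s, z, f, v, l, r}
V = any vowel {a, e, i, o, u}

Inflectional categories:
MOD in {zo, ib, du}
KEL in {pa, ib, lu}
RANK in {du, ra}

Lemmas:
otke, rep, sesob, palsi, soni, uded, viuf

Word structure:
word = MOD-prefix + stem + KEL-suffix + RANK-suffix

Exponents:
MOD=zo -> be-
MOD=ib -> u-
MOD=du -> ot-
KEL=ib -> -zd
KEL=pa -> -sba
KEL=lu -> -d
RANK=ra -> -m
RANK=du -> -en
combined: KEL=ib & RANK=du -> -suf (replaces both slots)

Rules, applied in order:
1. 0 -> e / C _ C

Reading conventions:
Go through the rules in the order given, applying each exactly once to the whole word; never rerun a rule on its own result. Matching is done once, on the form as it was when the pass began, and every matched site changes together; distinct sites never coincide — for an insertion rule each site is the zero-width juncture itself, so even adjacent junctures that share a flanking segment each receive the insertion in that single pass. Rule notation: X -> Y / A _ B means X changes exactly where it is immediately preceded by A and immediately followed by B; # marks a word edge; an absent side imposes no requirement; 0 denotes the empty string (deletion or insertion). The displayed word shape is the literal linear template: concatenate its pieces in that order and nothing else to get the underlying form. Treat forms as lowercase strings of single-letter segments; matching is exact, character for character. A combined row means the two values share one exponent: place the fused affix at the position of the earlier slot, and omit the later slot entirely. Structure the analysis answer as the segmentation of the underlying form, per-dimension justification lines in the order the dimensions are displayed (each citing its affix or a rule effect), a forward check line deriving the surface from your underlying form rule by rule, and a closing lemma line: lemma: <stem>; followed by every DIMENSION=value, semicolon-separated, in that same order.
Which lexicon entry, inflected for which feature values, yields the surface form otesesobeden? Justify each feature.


underlying: ot-sesob-d-en
MOD=du - signalled by the affix ot-
KEL=lu - signalled by the affix -d
RANK=du - signalled by the affix -en
check: otsesobden -> otesesobeden
lemma: sesob; MOD=du; KEL=lu; RANK=du


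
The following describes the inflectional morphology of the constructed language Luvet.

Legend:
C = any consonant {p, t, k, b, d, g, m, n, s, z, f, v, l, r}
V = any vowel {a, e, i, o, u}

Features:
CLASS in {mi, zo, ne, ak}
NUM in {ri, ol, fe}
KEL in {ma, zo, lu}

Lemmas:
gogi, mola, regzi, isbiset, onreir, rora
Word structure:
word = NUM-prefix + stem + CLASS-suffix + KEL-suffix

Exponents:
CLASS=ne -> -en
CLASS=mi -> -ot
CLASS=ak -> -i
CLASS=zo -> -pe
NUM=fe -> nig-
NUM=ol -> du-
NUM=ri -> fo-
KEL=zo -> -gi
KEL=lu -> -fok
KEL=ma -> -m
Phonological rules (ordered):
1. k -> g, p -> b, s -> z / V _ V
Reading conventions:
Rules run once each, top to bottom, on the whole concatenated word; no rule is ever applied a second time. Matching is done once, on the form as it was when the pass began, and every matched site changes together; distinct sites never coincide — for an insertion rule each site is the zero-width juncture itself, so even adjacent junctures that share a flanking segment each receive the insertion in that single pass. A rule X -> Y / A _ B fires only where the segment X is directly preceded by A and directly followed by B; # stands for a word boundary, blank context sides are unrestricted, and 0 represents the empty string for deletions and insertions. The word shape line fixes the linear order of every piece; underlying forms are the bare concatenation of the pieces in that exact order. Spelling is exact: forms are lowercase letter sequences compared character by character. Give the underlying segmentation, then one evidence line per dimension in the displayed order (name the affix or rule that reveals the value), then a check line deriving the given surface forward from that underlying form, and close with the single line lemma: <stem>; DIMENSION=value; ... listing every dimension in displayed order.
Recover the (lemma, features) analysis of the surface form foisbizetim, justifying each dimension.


underlying: fo-isbiset-i-m
CLASS=ak - signalled by the affix -i
NUM=ri - signalled by the affix fo-
KEL=ma - signalled by the affix -m
check: foisbisetim -> foisbizetim
lemma: isbiset; CLASS=ak; NUM=ri; KEL=ma


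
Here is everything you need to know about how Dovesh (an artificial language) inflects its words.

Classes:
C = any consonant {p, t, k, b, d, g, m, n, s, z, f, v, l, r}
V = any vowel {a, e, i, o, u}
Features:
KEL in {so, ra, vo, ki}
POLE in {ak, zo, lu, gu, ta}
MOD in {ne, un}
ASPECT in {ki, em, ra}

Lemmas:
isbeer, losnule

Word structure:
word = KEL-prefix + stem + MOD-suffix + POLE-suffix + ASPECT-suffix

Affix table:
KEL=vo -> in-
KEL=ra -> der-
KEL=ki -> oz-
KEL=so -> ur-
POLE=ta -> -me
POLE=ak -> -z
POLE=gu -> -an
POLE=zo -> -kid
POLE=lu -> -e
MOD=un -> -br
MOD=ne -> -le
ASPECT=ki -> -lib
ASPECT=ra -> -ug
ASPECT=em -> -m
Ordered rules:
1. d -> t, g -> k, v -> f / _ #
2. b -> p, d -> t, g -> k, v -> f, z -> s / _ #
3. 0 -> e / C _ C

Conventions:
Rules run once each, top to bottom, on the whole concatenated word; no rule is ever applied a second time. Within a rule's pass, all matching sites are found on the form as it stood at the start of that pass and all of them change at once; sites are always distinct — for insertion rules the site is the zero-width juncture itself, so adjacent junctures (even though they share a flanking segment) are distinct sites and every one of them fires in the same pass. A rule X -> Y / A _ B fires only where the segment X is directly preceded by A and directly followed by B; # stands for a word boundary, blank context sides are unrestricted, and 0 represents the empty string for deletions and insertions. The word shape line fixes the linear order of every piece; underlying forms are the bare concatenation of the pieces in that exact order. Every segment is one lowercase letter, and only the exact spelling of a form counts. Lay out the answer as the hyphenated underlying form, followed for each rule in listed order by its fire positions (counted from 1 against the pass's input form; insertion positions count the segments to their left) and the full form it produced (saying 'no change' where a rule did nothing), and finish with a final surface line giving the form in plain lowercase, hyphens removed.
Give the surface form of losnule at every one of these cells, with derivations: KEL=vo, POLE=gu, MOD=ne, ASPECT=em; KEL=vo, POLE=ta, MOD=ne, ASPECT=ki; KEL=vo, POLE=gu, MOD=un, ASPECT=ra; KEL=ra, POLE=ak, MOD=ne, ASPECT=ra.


cell KEL=vo, POLE=gu, MOD=ne, ASPECT=em:
underlying: in-losnule-le-an-m
1. d -> t, g -> k, v -> f / _ #: no change
2. b -> p, d -> t, g -> k, v -> f, z -> s / _ #: no change
3. 0 -> e / C _ C: inserts after position(s) 2, 5, 13: inelosenuleleanem
surface: inelosenuleleanem

cell KEL=vo, POLE=ta, MOD=ne, ASPECT=ki:
underlying: in-losnule-le-me-lib
1. d -> t, g -> k, v -> f / _ #: no change
2. b -> p, d -> t, g -> k, v -> f, z -> s / _ #: fires at position(s) 16: inlosnulelemelip
3. 0 -> e / C _ C: inserts after position(s) 2, 5: inelosenulelemelip
surface: inelosenulelemelip

cell KEL=vo, POLE=gu, MOD=un, ASPECT=ra:
underlying: in-losnule-br-an-ug
1. d -> t, g -> k, v -> f / _ #: fires at position(s) 15: inlosnulebranuk
2. b -> p, d -> t, g -> k, v -> f, z -> s / _ #: no change
3. 0 -> e / C _ C: inserts after position(s) 2, 5, 10: inelosenuleberanuk
surface: inelosenuleberanuk

cell KEL=ra, POLE=ak, MOD=ne, ASPECT=ra:
underlying: der-losnule-le-z-ug
1. d -> t, g -> k, v -> f / _ #: fires at position(s) 15: derlosnulelezuk
2. b -> p, d -> t, g -> k, v -> f, z -> s / _ #: no change
3. 0 -> e / C _ C: inserts after position(s) 3, 6: derelosenulelezuk
surface: derelosenulelezuk
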